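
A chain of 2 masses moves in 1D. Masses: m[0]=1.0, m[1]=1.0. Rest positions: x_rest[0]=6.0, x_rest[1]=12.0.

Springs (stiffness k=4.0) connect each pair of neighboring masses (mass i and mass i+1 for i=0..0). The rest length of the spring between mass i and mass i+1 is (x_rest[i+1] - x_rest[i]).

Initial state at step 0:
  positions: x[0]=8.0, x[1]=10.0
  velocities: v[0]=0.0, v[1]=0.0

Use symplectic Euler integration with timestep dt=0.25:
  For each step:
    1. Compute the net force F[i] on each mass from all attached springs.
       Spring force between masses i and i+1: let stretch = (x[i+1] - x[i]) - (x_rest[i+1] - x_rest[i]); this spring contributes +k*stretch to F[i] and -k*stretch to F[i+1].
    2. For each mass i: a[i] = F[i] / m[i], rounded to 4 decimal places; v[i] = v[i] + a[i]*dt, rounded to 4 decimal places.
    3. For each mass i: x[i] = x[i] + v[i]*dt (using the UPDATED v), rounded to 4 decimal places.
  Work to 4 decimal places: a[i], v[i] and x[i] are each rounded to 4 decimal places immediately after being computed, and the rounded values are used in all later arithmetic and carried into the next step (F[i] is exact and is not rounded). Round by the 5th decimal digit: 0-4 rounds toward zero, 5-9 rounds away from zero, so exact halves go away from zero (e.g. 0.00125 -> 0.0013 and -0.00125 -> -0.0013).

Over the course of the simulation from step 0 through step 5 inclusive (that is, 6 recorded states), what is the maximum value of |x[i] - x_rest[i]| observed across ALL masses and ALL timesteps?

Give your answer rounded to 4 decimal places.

Step 0: x=[8.0000 10.0000] v=[0.0000 0.0000]
Step 1: x=[7.0000 11.0000] v=[-4.0000 4.0000]
Step 2: x=[5.5000 12.5000] v=[-6.0000 6.0000]
Step 3: x=[4.2500 13.7500] v=[-5.0000 5.0000]
Step 4: x=[3.8750 14.1250] v=[-1.5000 1.5000]
Step 5: x=[4.5625 13.4375] v=[2.7500 -2.7500]
Max displacement = 2.1250

Answer: 2.1250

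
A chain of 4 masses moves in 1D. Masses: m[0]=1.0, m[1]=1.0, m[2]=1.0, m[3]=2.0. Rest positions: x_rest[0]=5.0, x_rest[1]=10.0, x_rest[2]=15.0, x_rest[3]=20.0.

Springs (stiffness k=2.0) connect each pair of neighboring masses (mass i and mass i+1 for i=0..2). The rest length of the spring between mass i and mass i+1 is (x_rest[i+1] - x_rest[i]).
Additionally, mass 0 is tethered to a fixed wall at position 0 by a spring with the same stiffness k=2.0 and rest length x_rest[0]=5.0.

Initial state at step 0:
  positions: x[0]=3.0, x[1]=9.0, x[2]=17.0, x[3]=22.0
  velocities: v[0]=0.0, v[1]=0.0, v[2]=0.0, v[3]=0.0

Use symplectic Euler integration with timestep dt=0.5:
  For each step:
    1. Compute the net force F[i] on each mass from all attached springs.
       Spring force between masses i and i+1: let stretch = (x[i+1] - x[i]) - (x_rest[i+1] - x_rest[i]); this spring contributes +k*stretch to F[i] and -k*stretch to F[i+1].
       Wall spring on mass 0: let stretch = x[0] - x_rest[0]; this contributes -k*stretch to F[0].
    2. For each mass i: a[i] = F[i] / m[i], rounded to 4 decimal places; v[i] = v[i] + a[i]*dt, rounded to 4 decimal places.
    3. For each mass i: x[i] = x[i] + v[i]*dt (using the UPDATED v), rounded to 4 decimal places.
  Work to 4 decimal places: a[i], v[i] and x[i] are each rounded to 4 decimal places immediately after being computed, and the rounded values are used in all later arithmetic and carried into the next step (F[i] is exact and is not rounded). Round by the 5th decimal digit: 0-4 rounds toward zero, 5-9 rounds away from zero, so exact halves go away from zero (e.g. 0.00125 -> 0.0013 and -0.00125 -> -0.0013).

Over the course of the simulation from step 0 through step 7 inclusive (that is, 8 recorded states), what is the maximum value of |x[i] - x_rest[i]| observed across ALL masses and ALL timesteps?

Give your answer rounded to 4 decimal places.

Answer: 2.5000

Derivation:
Step 0: x=[3.0000 9.0000 17.0000 22.0000] v=[0.0000 0.0000 0.0000 0.0000]
Step 1: x=[4.5000 10.0000 15.5000 22.0000] v=[3.0000 2.0000 -3.0000 0.0000]
Step 2: x=[6.5000 11.0000 14.5000 21.6250] v=[4.0000 2.0000 -2.0000 -0.7500]
Step 3: x=[7.5000 11.5000 15.3125 20.7188] v=[2.0000 1.0000 1.6250 -1.8125]
Step 4: x=[6.7500 11.9063 16.9219 19.7110] v=[-1.5000 0.8125 3.2188 -2.0157]
Step 5: x=[5.2032 12.2422 17.4181 19.2559] v=[-3.0937 0.6718 0.9923 -0.9103]
Step 6: x=[4.5743 11.6466 16.2452 19.5913] v=[-1.2579 -1.1913 -2.3458 0.6708]
Step 7: x=[5.1944 9.8141 14.4461 20.3402] v=[1.2401 -3.6650 -3.5983 1.4978]
Max displacement = 2.5000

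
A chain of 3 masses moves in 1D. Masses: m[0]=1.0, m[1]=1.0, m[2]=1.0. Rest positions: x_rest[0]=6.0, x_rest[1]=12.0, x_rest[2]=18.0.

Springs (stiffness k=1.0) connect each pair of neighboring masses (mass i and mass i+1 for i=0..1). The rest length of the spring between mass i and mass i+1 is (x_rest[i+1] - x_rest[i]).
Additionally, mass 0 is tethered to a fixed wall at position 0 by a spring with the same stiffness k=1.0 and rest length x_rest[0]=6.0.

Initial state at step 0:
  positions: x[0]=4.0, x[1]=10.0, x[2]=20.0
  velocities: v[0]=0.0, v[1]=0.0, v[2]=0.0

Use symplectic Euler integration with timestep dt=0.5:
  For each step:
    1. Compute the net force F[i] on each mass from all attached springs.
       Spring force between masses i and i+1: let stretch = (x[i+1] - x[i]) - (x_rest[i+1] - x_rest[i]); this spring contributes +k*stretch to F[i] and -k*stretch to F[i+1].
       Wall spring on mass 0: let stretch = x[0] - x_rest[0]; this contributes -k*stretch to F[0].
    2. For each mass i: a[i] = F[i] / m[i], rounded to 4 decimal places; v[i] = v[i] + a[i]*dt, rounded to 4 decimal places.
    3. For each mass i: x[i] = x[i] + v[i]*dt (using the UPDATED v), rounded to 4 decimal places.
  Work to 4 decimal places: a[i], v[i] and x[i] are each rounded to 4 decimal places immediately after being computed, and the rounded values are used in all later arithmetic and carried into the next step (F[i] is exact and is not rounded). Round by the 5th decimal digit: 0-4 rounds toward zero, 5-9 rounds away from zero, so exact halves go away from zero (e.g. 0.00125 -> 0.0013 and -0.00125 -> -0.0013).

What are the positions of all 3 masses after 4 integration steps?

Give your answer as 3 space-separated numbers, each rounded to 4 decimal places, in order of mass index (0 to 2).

Answer: 8.0938 13.3594 15.7110

Derivation:
Step 0: x=[4.0000 10.0000 20.0000] v=[0.0000 0.0000 0.0000]
Step 1: x=[4.5000 11.0000 19.0000] v=[1.0000 2.0000 -2.0000]
Step 2: x=[5.5000 12.3750 17.5000] v=[2.0000 2.7500 -3.0000]
Step 3: x=[6.8438 13.3125 16.2188] v=[2.6875 1.8750 -2.5625]
Step 4: x=[8.0938 13.3594 15.7110] v=[2.5000 0.0938 -1.0157]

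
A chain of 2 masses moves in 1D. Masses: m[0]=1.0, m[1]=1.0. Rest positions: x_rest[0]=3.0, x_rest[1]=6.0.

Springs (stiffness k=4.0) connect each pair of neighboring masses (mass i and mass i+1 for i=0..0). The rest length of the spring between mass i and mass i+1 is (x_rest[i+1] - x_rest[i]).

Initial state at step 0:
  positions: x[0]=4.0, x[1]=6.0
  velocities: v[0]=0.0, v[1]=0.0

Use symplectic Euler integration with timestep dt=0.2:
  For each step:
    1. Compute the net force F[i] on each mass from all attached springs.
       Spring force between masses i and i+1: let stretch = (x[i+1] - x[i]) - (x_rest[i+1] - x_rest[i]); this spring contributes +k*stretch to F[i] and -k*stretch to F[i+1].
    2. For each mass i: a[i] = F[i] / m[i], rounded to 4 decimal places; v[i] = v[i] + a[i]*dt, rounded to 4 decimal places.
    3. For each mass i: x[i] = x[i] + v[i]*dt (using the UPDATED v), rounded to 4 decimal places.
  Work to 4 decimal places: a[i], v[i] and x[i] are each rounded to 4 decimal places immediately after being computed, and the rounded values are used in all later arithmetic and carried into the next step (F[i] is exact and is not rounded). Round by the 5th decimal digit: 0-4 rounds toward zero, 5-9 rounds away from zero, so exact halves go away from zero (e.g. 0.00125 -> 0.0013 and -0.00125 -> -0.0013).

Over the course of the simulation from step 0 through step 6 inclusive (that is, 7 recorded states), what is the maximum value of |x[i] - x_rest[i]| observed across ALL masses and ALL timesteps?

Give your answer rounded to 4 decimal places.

Step 0: x=[4.0000 6.0000] v=[0.0000 0.0000]
Step 1: x=[3.8400 6.1600] v=[-0.8000 0.8000]
Step 2: x=[3.5712 6.4288] v=[-1.3440 1.3440]
Step 3: x=[3.2796 6.7204] v=[-1.4579 1.4579]
Step 4: x=[3.0585 6.9415] v=[-1.1053 1.1053]
Step 5: x=[2.9787 7.0213] v=[-0.3989 0.3989]
Step 6: x=[3.0657 6.9343] v=[0.4352 -0.4352]
Max displacement = 1.0213

Answer: 1.0213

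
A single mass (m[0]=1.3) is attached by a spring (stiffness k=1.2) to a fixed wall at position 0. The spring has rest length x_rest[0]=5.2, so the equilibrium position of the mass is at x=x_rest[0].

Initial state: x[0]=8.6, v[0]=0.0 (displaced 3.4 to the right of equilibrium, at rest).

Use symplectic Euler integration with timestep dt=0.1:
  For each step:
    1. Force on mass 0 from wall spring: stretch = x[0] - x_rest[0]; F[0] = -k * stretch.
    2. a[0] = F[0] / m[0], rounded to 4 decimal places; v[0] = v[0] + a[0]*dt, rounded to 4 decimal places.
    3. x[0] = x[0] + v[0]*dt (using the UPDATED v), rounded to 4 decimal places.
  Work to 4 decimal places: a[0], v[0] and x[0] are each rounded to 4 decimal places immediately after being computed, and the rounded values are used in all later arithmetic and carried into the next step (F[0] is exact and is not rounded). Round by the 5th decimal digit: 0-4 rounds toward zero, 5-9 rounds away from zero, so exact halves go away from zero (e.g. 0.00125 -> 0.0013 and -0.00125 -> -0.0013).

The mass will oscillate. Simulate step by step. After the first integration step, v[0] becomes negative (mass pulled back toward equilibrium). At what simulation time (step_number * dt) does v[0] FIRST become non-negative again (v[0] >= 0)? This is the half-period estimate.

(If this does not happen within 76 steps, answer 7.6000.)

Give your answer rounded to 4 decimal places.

Answer: 3.3000

Derivation:
Step 0: x=[8.6000] v=[0.0000]
Step 1: x=[8.5686] v=[-0.3139]
Step 2: x=[8.5061] v=[-0.6249]
Step 3: x=[8.4131] v=[-0.9301]
Step 4: x=[8.2904] v=[-1.2267]
Step 5: x=[8.1392] v=[-1.5120]
Step 6: x=[7.9609] v=[-1.7833]
Step 7: x=[7.7571] v=[-2.0382]
Step 8: x=[7.5297] v=[-2.2742]
Step 9: x=[7.2808] v=[-2.4893]
Step 10: x=[7.0127] v=[-2.6814]
Step 11: x=[6.7278] v=[-2.8487]
Step 12: x=[6.4288] v=[-2.9897]
Step 13: x=[6.1185] v=[-3.1031]
Step 14: x=[5.7997] v=[-3.1879]
Step 15: x=[5.4754] v=[-3.2433]
Step 16: x=[5.1485] v=[-3.2687]
Step 17: x=[4.8221] v=[-3.2640]
Step 18: x=[4.4992] v=[-3.2291]
Step 19: x=[4.1828] v=[-3.1644]
Step 20: x=[3.8758] v=[-3.0705]
Step 21: x=[3.5810] v=[-2.9483]
Step 22: x=[3.3011] v=[-2.7989]
Step 23: x=[3.0387] v=[-2.6236]
Step 24: x=[2.7963] v=[-2.4241]
Step 25: x=[2.5761] v=[-2.2022]
Step 26: x=[2.3801] v=[-1.9600]
Step 27: x=[2.2101] v=[-1.6997]
Step 28: x=[2.0677] v=[-1.4237]
Step 29: x=[1.9542] v=[-1.1346]
Step 30: x=[1.8707] v=[-0.8350]
Step 31: x=[1.8179] v=[-0.5277]
Step 32: x=[1.7964] v=[-0.2155]
Step 33: x=[1.8063] v=[0.0987]
First v>=0 after going negative at step 33, time=3.3000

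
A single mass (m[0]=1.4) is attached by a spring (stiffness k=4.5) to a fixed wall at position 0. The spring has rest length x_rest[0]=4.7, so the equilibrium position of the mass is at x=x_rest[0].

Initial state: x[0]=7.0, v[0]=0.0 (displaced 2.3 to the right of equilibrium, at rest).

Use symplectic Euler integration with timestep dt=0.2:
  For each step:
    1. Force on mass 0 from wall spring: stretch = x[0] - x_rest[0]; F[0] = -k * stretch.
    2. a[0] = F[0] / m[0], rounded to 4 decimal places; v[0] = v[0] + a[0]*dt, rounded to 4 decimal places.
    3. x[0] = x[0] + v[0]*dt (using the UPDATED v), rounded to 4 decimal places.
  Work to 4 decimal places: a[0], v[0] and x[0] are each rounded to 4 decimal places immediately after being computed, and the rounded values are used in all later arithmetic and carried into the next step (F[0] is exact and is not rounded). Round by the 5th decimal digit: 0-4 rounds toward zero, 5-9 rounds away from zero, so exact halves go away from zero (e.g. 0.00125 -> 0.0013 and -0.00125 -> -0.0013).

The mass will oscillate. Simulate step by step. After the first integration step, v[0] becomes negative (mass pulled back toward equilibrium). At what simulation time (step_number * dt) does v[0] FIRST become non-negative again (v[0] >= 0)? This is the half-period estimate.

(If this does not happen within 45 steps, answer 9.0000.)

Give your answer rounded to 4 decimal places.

Step 0: x=[7.0000] v=[0.0000]
Step 1: x=[6.7043] v=[-1.4786]
Step 2: x=[6.1509] v=[-2.7671]
Step 3: x=[5.4109] v=[-3.6998]
Step 4: x=[4.5795] v=[-4.1568]
Step 5: x=[3.7636] v=[-4.0793]
Step 6: x=[3.0681] v=[-3.4773]
Step 7: x=[2.5825] v=[-2.4282]
Step 8: x=[2.3691] v=[-1.0669]
Step 9: x=[2.4554] v=[0.4315]
First v>=0 after going negative at step 9, time=1.8000

Answer: 1.8000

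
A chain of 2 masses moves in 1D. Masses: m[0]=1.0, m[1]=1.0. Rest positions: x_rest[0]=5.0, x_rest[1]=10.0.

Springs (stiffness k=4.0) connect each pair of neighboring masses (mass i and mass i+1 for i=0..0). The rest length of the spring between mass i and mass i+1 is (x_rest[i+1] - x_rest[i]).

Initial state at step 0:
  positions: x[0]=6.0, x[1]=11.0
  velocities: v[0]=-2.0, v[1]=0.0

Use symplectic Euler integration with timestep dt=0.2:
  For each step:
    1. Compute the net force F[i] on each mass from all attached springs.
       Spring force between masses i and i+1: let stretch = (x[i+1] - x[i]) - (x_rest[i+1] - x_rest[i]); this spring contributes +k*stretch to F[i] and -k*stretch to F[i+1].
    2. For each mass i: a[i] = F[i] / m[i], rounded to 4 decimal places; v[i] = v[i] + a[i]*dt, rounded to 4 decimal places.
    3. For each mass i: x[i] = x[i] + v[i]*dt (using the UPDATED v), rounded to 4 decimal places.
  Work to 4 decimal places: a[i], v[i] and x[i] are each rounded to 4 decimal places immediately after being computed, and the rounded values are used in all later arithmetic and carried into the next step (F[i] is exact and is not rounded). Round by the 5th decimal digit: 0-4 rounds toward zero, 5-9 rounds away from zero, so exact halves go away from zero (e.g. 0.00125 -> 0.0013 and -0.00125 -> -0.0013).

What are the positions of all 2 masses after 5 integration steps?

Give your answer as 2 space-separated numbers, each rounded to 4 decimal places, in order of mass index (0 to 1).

Step 0: x=[6.0000 11.0000] v=[-2.0000 0.0000]
Step 1: x=[5.6000 11.0000] v=[-2.0000 0.0000]
Step 2: x=[5.2640 10.9360] v=[-1.6800 -0.3200]
Step 3: x=[5.0355 10.7645] v=[-1.1424 -0.8576]
Step 4: x=[4.9237 10.4763] v=[-0.5592 -1.4408]
Step 5: x=[4.9003 10.0997] v=[-0.1171 -1.8829]

Answer: 4.9003 10.0997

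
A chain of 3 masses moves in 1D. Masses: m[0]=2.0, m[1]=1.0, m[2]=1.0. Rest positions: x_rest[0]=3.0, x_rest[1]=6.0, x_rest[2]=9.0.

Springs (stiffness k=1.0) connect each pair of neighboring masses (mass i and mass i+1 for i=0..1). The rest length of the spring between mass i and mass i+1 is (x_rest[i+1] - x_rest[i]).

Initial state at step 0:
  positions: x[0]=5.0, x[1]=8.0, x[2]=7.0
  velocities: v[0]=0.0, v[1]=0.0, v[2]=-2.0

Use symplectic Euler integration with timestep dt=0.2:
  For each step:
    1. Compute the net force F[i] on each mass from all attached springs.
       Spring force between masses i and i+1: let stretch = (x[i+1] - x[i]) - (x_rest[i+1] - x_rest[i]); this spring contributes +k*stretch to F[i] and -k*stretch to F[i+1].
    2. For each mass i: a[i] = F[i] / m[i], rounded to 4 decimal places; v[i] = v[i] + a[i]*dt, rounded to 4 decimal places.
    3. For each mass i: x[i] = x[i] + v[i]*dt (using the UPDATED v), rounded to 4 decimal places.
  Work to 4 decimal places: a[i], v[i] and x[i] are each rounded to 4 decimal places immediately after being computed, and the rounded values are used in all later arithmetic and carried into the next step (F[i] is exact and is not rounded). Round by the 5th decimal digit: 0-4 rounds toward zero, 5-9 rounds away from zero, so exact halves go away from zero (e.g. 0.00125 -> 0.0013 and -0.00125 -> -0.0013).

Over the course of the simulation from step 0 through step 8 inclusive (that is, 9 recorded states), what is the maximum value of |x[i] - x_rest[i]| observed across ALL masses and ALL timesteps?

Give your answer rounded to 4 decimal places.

Answer: 2.3168

Derivation:
Step 0: x=[5.0000 8.0000 7.0000] v=[0.0000 0.0000 -2.0000]
Step 1: x=[5.0000 7.8400 6.7600] v=[0.0000 -0.8000 -1.2000]
Step 2: x=[4.9968 7.5232 6.6832] v=[-0.0160 -1.5840 -0.3840]
Step 3: x=[4.9841 7.0717 6.7600] v=[-0.0634 -2.2573 0.3840]
Step 4: x=[4.9532 6.5243 6.9693] v=[-0.1546 -2.7372 1.0463]
Step 5: x=[4.8937 5.9318 7.2808] v=[-0.2975 -2.9624 1.5573]
Step 6: x=[4.7950 5.3518 7.6583] v=[-0.4937 -2.9002 1.8875]
Step 7: x=[4.6474 4.8417 8.0635] v=[-0.7380 -2.5503 2.0262]
Step 8: x=[4.4437 4.4527 8.4599] v=[-1.0186 -1.9448 1.9818]
Max displacement = 2.3168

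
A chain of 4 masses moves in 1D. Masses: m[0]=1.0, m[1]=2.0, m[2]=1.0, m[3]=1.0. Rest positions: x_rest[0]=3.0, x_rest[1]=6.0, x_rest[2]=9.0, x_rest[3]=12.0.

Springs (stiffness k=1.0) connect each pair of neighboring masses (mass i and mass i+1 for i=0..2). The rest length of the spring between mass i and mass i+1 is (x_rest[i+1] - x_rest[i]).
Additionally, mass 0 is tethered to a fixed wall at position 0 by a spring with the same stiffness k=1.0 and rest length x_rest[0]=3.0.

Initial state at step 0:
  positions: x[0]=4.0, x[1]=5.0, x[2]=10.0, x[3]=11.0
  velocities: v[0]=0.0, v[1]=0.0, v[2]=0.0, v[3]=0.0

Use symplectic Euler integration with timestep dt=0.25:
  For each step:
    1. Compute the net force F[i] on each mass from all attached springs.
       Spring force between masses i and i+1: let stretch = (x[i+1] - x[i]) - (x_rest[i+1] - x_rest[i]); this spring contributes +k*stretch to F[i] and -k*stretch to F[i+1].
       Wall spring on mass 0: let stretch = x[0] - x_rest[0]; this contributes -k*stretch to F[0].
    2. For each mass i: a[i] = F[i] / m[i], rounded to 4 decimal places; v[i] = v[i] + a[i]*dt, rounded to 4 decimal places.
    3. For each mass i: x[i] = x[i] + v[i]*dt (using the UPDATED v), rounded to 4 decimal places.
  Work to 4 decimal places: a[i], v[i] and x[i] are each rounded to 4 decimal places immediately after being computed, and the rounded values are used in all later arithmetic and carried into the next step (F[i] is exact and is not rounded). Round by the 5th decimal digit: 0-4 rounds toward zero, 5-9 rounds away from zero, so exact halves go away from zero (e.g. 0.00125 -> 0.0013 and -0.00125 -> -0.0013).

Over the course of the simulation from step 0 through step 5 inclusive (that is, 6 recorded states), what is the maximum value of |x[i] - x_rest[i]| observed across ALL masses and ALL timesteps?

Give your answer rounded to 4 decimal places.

Answer: 1.3379

Derivation:
Step 0: x=[4.0000 5.0000 10.0000 11.0000] v=[0.0000 0.0000 0.0000 0.0000]
Step 1: x=[3.8125 5.1250 9.7500 11.1250] v=[-0.7500 0.5000 -1.0000 0.5000]
Step 2: x=[3.4688 5.3535 9.2969 11.3516] v=[-1.3750 0.9141 -1.8125 0.9063]
Step 3: x=[3.0261 5.6464 8.7257 11.6373] v=[-1.7710 1.1715 -2.2847 1.1426]
Step 4: x=[2.5580 5.9536 8.1441 11.9285] v=[-1.8725 1.2289 -2.3266 1.1647]
Step 5: x=[2.1422 6.2232 7.6621 12.1707] v=[-1.6631 1.0783 -1.9281 0.9686]
Max displacement = 1.3379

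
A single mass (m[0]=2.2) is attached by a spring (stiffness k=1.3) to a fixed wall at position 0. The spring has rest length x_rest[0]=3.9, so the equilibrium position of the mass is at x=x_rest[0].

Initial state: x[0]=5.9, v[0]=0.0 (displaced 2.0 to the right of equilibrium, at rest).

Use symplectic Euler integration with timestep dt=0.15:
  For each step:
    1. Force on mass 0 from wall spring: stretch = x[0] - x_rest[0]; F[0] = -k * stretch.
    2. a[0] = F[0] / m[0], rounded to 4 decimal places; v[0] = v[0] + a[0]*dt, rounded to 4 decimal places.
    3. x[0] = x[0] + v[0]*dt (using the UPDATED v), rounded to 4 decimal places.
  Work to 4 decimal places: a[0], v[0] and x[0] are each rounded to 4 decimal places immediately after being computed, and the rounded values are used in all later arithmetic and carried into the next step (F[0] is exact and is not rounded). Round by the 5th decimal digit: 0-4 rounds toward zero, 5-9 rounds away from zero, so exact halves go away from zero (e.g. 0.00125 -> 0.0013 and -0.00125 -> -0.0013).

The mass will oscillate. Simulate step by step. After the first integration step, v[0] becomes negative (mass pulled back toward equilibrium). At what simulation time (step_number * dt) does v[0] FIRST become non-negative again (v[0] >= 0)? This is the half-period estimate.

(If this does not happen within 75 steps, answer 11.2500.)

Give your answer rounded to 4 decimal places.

Step 0: x=[5.9000] v=[0.0000]
Step 1: x=[5.8734] v=[-0.1773]
Step 2: x=[5.8206] v=[-0.3522]
Step 3: x=[5.7422] v=[-0.5224]
Step 4: x=[5.6393] v=[-0.6857]
Step 5: x=[5.5133] v=[-0.8399]
Step 6: x=[5.3659] v=[-0.9829]
Step 7: x=[5.1990] v=[-1.1128]
Step 8: x=[5.0148] v=[-1.2279]
Step 9: x=[4.8158] v=[-1.3267]
Step 10: x=[4.6046] v=[-1.4079]
Step 11: x=[4.3840] v=[-1.4704]
Step 12: x=[4.1570] v=[-1.5133]
Step 13: x=[3.9266] v=[-1.5361]
Step 14: x=[3.6958] v=[-1.5385]
Step 15: x=[3.4677] v=[-1.5204]
Step 16: x=[3.2454] v=[-1.4821]
Step 17: x=[3.0318] v=[-1.4241]
Step 18: x=[2.8297] v=[-1.3472]
Step 19: x=[2.6419] v=[-1.2523]
Step 20: x=[2.4708] v=[-1.1408]
Step 21: x=[2.3187] v=[-1.0141]
Step 22: x=[2.1876] v=[-0.8739]
Step 23: x=[2.0793] v=[-0.7221]
Step 24: x=[1.9952] v=[-0.5607]
Step 25: x=[1.9364] v=[-0.3919]
Step 26: x=[1.9037] v=[-0.2179]
Step 27: x=[1.8976] v=[-0.0410]
Step 28: x=[1.9181] v=[0.1365]
First v>=0 after going negative at step 28, time=4.2000

Answer: 4.2000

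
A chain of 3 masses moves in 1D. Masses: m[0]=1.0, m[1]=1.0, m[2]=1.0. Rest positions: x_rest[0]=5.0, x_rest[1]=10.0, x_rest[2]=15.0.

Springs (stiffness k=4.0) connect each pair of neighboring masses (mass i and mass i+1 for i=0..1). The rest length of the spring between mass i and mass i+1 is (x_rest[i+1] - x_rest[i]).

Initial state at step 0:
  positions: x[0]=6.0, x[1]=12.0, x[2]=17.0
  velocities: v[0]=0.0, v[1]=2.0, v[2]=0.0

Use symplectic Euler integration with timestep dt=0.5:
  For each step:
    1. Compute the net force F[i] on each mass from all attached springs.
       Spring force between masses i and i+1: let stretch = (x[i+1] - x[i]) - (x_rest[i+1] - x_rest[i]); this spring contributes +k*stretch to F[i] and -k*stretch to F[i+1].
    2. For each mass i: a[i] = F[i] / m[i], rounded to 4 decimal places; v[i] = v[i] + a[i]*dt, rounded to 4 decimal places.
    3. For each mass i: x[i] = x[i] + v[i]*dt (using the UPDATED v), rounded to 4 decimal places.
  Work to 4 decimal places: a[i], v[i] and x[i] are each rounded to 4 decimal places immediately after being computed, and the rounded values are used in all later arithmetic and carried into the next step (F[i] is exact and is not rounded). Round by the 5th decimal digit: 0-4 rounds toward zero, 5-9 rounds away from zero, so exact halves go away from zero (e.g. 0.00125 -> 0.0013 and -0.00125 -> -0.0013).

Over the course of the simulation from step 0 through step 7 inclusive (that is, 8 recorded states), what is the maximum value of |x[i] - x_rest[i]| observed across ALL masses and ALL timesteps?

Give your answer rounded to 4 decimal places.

Step 0: x=[6.0000 12.0000 17.0000] v=[0.0000 2.0000 0.0000]
Step 1: x=[7.0000 12.0000 17.0000] v=[2.0000 0.0000 0.0000]
Step 2: x=[8.0000 12.0000 17.0000] v=[2.0000 0.0000 0.0000]
Step 3: x=[8.0000 13.0000 17.0000] v=[0.0000 2.0000 0.0000]
Step 4: x=[8.0000 13.0000 18.0000] v=[0.0000 0.0000 2.0000]
Step 5: x=[8.0000 13.0000 19.0000] v=[0.0000 0.0000 2.0000]
Step 6: x=[8.0000 14.0000 19.0000] v=[0.0000 2.0000 0.0000]
Step 7: x=[9.0000 14.0000 19.0000] v=[2.0000 0.0000 0.0000]
Max displacement = 4.0000

Answer: 4.0000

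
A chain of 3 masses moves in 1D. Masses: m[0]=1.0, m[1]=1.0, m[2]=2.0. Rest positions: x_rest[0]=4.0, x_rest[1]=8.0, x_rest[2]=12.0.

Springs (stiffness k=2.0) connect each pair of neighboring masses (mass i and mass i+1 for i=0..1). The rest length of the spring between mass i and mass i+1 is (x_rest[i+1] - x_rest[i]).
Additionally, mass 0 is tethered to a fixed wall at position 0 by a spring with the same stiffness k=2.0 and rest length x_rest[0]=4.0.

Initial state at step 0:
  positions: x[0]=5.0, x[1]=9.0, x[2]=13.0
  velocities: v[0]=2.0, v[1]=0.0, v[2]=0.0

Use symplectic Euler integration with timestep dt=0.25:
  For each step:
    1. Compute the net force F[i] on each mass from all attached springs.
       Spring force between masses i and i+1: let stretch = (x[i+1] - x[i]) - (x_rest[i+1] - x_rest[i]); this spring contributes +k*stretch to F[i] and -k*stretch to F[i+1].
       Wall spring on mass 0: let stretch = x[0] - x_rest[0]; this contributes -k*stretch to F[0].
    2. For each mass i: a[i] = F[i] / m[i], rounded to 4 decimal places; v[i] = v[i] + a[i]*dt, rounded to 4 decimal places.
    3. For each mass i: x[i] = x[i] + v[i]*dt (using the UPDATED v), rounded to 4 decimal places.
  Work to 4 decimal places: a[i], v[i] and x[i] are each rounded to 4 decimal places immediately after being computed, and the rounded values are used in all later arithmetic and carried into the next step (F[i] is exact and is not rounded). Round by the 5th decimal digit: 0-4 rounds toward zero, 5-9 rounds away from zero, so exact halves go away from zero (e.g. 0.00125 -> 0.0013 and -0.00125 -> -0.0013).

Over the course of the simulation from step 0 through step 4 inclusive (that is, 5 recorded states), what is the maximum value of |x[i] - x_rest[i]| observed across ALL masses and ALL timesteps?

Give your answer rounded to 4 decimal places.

Answer: 1.5313

Derivation:
Step 0: x=[5.0000 9.0000 13.0000] v=[2.0000 0.0000 0.0000]
Step 1: x=[5.3750 9.0000 13.0000] v=[1.5000 0.0000 0.0000]
Step 2: x=[5.5313 9.0469 13.0000] v=[0.6250 0.1875 0.0000]
Step 3: x=[5.4356 9.1485 13.0029] v=[-0.3829 0.4063 0.0117]
Step 4: x=[5.1245 9.2678 13.0149] v=[-1.2443 0.4771 0.0481]
Max displacement = 1.5313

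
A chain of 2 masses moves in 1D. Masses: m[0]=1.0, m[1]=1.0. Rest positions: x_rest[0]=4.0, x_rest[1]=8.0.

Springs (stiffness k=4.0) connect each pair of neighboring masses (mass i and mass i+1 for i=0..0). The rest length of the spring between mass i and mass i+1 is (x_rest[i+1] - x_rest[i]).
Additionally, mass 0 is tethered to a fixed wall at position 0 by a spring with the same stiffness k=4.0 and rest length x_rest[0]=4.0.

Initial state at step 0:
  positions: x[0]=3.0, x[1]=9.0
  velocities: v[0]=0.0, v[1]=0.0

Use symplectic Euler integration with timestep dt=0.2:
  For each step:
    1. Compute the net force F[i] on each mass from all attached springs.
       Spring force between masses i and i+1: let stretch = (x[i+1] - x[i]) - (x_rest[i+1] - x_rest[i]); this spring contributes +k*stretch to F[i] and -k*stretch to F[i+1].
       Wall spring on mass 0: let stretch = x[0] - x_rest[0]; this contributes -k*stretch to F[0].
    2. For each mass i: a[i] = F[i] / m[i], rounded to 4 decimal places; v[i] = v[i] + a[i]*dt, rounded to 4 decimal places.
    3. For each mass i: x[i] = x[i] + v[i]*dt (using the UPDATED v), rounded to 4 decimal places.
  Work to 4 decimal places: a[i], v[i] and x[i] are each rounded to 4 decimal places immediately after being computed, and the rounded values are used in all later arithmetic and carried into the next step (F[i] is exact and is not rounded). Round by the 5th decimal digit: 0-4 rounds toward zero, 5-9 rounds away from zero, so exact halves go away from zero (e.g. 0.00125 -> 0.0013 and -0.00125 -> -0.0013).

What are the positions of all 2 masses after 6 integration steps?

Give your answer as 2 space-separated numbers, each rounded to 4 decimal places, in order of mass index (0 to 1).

Step 0: x=[3.0000 9.0000] v=[0.0000 0.0000]
Step 1: x=[3.4800 8.6800] v=[2.4000 -1.6000]
Step 2: x=[4.2352 8.1680] v=[3.7760 -2.5600]
Step 3: x=[4.9420 7.6668] v=[3.5341 -2.5062]
Step 4: x=[5.2941 7.3696] v=[1.7603 -1.4860]
Step 5: x=[5.1312 7.3803] v=[-0.8146 0.0536]
Step 6: x=[4.5071 7.6712] v=[-3.1203 1.4543]

Answer: 4.5071 7.6712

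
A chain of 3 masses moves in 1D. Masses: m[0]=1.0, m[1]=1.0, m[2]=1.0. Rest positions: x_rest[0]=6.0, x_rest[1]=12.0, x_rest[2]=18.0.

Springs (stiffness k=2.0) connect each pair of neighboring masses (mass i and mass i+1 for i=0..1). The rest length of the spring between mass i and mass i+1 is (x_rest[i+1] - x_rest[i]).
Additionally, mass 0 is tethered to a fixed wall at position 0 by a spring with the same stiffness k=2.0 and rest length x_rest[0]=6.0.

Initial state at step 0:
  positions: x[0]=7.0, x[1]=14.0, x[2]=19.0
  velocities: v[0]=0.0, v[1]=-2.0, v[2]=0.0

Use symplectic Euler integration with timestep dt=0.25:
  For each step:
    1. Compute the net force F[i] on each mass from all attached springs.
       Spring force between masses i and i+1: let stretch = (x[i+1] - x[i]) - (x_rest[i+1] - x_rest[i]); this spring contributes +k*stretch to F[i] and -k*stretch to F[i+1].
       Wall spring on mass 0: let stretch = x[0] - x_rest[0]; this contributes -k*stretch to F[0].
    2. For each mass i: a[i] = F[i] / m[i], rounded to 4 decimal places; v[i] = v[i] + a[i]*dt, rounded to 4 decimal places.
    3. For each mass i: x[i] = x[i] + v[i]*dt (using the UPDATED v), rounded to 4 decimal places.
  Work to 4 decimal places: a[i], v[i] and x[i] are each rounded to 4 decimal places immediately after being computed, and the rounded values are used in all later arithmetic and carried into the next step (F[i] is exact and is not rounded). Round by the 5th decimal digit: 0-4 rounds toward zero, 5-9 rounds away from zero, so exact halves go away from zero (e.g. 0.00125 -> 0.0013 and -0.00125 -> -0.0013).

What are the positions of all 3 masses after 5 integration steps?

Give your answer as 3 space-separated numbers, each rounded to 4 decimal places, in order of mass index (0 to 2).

Step 0: x=[7.0000 14.0000 19.0000] v=[0.0000 -2.0000 0.0000]
Step 1: x=[7.0000 13.2500 19.1250] v=[0.0000 -3.0000 0.5000]
Step 2: x=[6.9063 12.4531 19.2656] v=[-0.3750 -3.1875 0.5625]
Step 3: x=[6.6426 11.8144 19.3047] v=[-1.0548 -2.5547 0.1563]
Step 4: x=[6.1951 11.4655 19.1575] v=[-1.7902 -1.3955 -0.5889]
Step 5: x=[5.6320 11.4193 18.7988] v=[-2.2526 -0.1847 -1.4349]

Answer: 5.6320 11.4193 18.7988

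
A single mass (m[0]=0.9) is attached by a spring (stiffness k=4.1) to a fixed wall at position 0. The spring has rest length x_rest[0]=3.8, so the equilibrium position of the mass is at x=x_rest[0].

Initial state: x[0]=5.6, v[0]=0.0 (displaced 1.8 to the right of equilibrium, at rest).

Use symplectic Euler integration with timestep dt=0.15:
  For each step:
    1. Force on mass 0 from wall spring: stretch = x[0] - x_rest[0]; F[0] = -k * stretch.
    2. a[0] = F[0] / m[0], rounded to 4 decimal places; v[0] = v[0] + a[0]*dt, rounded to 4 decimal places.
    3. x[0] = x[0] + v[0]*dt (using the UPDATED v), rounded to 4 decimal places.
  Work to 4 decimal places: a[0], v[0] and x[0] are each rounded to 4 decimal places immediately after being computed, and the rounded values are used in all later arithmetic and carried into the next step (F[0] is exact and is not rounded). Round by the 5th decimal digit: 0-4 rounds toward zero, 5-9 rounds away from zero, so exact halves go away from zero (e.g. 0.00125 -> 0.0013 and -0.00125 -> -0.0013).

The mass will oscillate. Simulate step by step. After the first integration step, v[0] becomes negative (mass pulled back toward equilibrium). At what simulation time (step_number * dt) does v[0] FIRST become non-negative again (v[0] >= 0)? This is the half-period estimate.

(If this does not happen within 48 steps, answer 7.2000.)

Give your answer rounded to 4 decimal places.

Answer: 1.5000

Derivation:
Step 0: x=[5.6000] v=[0.0000]
Step 1: x=[5.4155] v=[-1.2300]
Step 2: x=[5.0654] v=[-2.3339]
Step 3: x=[4.5856] v=[-3.1986]
Step 4: x=[4.0253] v=[-3.7354]
Step 5: x=[3.4419] v=[-3.8894]
Step 6: x=[2.8952] v=[-3.6447]
Step 7: x=[2.4412] v=[-3.0264]
Step 8: x=[2.1265] v=[-2.0979]
Step 9: x=[1.9834] v=[-0.9543]
Step 10: x=[2.0265] v=[0.2870]
First v>=0 after going negative at step 10, time=1.5000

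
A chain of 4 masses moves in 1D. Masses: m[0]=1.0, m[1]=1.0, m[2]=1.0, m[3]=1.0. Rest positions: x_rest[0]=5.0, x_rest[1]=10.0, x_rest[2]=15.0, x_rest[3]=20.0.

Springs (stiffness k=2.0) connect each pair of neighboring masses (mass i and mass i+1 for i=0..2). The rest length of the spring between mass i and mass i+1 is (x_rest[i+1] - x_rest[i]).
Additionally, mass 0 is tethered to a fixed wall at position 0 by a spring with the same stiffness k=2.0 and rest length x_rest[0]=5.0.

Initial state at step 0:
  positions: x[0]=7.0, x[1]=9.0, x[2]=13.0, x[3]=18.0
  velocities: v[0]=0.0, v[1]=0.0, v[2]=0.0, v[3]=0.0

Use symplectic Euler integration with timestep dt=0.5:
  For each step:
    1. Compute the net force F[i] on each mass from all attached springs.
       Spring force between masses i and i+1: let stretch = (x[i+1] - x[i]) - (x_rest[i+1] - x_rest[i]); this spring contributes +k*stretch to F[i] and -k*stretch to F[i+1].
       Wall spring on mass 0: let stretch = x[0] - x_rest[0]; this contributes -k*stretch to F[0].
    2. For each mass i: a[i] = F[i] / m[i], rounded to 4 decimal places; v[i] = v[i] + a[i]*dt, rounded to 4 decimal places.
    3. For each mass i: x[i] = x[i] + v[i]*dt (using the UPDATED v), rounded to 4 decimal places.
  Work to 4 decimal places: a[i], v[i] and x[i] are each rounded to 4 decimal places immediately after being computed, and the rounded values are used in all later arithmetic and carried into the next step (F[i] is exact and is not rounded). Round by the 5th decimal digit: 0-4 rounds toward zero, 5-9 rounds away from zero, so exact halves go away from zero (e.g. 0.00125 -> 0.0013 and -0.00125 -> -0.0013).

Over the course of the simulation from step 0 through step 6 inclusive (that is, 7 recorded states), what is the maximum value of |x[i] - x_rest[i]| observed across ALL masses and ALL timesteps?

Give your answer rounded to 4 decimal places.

Answer: 2.5000

Derivation:
Step 0: x=[7.0000 9.0000 13.0000 18.0000] v=[0.0000 0.0000 0.0000 0.0000]
Step 1: x=[4.5000 10.0000 13.5000 18.0000] v=[-5.0000 2.0000 1.0000 0.0000]
Step 2: x=[2.5000 10.0000 14.5000 18.2500] v=[-4.0000 0.0000 2.0000 0.5000]
Step 3: x=[3.0000 8.5000 15.1250 19.1250] v=[1.0000 -3.0000 1.2500 1.7500]
Step 4: x=[4.7500 7.5625 14.4375 20.5000] v=[3.5000 -1.8750 -1.3750 2.7500]
Step 5: x=[5.5313 8.6563 13.3438 21.3438] v=[1.5625 2.1875 -2.1875 1.6875]
Step 6: x=[5.1094 10.5313 13.9063 20.6876] v=[-0.8438 3.7500 1.1250 -1.3125]
Max displacement = 2.5000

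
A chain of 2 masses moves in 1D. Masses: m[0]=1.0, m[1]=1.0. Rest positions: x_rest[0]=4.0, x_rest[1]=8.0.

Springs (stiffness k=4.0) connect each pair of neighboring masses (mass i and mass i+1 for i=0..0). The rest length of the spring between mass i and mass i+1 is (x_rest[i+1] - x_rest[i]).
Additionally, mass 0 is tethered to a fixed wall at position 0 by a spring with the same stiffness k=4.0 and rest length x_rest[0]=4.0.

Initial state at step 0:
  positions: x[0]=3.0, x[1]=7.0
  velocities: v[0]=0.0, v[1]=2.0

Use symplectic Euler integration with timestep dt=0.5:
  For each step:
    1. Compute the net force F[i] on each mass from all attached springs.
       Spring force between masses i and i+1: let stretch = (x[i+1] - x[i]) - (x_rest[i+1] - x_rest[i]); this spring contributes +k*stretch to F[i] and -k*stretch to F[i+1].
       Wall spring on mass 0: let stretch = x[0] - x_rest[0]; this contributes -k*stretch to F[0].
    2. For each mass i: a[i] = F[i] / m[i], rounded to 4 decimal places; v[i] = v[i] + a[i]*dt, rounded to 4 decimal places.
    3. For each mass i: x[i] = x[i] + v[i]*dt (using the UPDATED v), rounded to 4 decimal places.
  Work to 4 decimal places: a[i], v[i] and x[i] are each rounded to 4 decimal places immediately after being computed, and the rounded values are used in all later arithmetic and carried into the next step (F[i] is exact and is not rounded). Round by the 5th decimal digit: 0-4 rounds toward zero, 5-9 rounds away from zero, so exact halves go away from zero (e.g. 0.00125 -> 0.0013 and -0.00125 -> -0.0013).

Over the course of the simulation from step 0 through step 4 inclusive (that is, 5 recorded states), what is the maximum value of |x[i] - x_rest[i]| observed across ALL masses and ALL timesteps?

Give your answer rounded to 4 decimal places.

Step 0: x=[3.0000 7.0000] v=[0.0000 2.0000]
Step 1: x=[4.0000 8.0000] v=[2.0000 2.0000]
Step 2: x=[5.0000 9.0000] v=[2.0000 2.0000]
Step 3: x=[5.0000 10.0000] v=[0.0000 2.0000]
Step 4: x=[5.0000 10.0000] v=[0.0000 0.0000]
Max displacement = 2.0000

Answer: 2.0000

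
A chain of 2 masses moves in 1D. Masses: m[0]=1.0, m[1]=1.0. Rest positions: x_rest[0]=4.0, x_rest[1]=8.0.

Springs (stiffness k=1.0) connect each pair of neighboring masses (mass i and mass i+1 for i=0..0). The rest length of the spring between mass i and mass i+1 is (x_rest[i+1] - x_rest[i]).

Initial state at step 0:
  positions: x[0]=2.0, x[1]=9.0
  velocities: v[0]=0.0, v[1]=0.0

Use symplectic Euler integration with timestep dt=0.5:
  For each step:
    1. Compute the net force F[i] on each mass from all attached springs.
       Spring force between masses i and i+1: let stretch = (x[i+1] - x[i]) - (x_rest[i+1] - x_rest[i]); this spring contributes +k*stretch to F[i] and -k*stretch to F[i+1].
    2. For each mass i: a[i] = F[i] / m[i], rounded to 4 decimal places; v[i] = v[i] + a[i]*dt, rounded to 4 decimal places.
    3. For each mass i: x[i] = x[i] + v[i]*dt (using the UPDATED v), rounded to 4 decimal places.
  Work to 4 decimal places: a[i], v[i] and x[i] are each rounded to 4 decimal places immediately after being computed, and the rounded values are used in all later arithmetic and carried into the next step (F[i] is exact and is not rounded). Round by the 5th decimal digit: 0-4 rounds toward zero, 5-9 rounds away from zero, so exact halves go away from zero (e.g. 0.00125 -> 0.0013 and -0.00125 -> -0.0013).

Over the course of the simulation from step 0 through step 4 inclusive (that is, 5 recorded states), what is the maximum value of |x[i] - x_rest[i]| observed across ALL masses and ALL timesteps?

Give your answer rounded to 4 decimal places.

Step 0: x=[2.0000 9.0000] v=[0.0000 0.0000]
Step 1: x=[2.7500 8.2500] v=[1.5000 -1.5000]
Step 2: x=[3.8750 7.1250] v=[2.2500 -2.2500]
Step 3: x=[4.8125 6.1875] v=[1.8750 -1.8750]
Step 4: x=[5.0938 5.9063] v=[0.5625 -0.5625]
Max displacement = 2.0937

Answer: 2.0937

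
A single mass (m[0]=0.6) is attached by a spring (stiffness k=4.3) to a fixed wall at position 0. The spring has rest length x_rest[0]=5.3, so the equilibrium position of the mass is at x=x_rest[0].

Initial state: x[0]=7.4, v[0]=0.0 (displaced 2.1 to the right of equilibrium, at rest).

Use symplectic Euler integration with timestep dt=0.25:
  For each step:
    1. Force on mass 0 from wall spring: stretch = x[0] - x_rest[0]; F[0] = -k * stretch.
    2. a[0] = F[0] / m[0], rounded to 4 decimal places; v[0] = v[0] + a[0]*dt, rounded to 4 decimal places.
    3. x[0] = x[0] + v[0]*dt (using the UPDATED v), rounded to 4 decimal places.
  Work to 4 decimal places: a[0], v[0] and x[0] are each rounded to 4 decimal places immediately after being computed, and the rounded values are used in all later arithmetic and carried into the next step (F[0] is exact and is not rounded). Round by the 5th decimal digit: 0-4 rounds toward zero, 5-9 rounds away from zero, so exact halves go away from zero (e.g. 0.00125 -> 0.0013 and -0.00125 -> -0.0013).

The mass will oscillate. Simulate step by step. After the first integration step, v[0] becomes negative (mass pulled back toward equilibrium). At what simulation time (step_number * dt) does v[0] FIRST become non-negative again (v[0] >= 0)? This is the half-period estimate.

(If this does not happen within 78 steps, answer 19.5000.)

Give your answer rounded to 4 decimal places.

Answer: 1.2500

Derivation:
Step 0: x=[7.4000] v=[0.0000]
Step 1: x=[6.4594] v=[-3.7625]
Step 2: x=[4.9995] v=[-5.8398]
Step 3: x=[3.6742] v=[-5.3014]
Step 4: x=[3.0771] v=[-2.3885]
Step 5: x=[3.4757] v=[1.5942]
First v>=0 after going negative at step 5, time=1.2500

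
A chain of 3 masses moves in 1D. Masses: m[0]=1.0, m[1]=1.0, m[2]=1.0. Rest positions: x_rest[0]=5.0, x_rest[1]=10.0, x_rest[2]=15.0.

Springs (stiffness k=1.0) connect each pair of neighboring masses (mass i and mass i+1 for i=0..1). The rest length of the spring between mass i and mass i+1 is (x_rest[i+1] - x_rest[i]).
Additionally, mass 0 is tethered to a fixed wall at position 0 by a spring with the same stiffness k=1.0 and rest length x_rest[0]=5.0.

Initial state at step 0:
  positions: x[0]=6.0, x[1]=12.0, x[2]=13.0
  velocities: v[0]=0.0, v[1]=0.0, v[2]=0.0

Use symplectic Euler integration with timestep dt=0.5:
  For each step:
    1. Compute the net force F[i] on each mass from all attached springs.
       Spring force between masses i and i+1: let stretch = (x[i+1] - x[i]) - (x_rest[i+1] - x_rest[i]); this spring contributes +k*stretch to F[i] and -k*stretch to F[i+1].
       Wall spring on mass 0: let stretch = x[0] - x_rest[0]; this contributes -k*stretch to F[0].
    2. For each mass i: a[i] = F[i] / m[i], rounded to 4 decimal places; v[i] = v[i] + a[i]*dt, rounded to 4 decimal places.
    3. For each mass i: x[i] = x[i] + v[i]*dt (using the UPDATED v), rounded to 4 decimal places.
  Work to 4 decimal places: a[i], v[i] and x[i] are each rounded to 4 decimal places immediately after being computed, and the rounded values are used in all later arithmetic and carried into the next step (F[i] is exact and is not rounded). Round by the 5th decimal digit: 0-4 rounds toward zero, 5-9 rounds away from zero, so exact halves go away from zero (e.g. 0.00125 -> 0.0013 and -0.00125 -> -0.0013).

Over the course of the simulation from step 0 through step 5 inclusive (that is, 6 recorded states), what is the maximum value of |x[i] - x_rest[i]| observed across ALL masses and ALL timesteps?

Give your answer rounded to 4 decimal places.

Answer: 2.2978

Derivation:
Step 0: x=[6.0000 12.0000 13.0000] v=[0.0000 0.0000 0.0000]
Step 1: x=[6.0000 10.7500 14.0000] v=[0.0000 -2.5000 2.0000]
Step 2: x=[5.6875 9.1250 15.4375] v=[-0.6250 -3.2500 2.8750]
Step 3: x=[4.8125 8.2188 16.5469] v=[-1.7500 -1.8125 2.2188]
Step 4: x=[3.5860 8.5430 16.8243] v=[-2.4531 0.6484 0.5548]
Step 5: x=[2.7022 9.6983 16.2814] v=[-1.7676 2.3106 -1.0859]
Max displacement = 2.2978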